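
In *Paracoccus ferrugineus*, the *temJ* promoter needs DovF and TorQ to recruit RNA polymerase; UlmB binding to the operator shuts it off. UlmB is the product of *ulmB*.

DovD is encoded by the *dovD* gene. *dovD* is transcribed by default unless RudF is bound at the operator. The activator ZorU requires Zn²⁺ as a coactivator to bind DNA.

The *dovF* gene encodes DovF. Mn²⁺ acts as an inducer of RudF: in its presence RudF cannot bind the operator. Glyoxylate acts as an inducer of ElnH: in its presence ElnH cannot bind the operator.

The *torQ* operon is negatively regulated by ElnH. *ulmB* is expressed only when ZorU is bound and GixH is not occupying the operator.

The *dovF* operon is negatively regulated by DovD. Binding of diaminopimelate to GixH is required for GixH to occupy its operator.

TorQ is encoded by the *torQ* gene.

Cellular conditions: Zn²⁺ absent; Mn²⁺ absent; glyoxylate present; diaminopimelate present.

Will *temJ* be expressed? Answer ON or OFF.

Diaminopimelate is present, so GixH is active.
Zn²⁺ is absent, so ZorU is inactive.
With repressor GixH bound, *ulmB* is not transcribed.
So UlmB is not produced.
Mn²⁺ is absent, so RudF is active.
With repressor RudF bound, *dovD* is not transcribed.
So DovD is not produced.
With no repressor bound, *dovF* is transcribed.
So DovF is produced and active.
Glyoxylate is present, so ElnH is inactive.
With no repressor bound, *torQ* is transcribed.
So TorQ is produced and active.
No repressor is bound and DovF and TorQ are active, so *temJ* is transcribed.

ON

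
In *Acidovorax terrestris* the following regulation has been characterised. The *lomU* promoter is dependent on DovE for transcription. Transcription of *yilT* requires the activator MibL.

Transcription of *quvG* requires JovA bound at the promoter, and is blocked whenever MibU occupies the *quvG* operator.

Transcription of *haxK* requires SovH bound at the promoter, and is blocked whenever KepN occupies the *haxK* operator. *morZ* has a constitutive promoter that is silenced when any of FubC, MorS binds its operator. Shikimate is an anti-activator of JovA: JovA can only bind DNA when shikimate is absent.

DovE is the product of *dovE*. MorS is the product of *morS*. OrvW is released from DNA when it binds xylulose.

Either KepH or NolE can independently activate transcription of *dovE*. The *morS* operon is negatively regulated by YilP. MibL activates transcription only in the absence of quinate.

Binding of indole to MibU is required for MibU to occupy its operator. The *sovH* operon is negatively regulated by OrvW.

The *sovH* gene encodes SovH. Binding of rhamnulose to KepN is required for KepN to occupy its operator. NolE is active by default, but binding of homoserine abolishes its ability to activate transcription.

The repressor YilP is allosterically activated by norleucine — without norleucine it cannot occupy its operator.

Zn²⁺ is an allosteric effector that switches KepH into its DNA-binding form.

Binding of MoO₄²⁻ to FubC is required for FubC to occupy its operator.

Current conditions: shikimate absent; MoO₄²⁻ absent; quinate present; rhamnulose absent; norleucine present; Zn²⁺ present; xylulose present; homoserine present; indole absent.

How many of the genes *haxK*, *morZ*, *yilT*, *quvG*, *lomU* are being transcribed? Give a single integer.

4

Xylulose is present, so OrvW is inactive.
With no repressor bound, *sovH* is transcribed.
So SovH is produced and active.
Rhamnulose is absent, so KepN is inactive.
No repressor is bound and SovH is active, so *haxK* is transcribed.
→ *haxK* is ON.
MoO₄²⁻ is absent, so FubC is inactive.
Norleucine is present, so YilP is active.
With repressor YilP bound, *morS* is not transcribed.
So MorS is not produced.
With no repressor bound, *morZ* is transcribed.
→ *morZ* is ON.
Quinate is present, so MibL is inactive.
Required activator MibL is absent, so *yilT* is not transcribed.
→ *yilT* is OFF.
Shikimate is absent, so JovA is active.
Indole is absent, so MibU is inactive.
No repressor is bound and JovA is active, so *quvG* is transcribed.
→ *quvG* is ON.
Zn²⁺ is present, so KepH is active.
Homoserine is present, so NolE is inactive.
Activator KepH is present, so *dovE* is transcribed.
So DovE is produced and active.
No repressor is bound and DovE is active, so *lomU* is transcribed.
→ *lomU* is ON.
4 of the 5 genes are transcribed.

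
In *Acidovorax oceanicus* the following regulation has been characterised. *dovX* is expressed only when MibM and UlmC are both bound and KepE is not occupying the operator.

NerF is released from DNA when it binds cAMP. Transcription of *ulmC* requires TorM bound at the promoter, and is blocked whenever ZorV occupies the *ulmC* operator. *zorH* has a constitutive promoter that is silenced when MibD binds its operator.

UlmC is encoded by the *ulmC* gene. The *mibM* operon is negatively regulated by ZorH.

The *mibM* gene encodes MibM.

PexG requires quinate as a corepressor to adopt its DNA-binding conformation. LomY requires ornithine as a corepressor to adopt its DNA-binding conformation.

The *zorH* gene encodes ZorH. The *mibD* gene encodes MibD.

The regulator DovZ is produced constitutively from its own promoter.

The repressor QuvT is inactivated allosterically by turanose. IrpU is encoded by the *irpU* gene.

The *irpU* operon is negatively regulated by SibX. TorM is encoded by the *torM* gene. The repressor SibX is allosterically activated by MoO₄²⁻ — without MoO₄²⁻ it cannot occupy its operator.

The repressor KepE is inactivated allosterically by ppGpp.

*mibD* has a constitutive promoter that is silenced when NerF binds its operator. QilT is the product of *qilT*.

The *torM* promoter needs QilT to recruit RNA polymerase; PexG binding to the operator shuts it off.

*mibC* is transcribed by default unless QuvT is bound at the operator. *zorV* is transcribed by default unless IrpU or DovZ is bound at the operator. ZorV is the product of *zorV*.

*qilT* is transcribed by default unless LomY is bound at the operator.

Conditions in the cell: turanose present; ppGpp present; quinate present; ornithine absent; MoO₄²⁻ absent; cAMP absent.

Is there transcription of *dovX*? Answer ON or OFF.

cAMP is absent, so NerF is active.
With repressor NerF bound, *mibD* is not transcribed.
So MibD is not produced.
With no repressor bound, *zorH* is transcribed.
So ZorH is produced and active.
With repressor ZorH bound, *mibM* is not transcribed.
So MibM is not produced.
MoO₄²⁻ is absent, so SibX is inactive.
With no repressor bound, *irpU* is transcribed.
So IrpU is produced and active.
DovZ is produced constitutively and is active.
With repressor IrpU bound, *zorV* is not transcribed.
So ZorV is not produced.
Ornithine is absent, so LomY is inactive.
With no repressor bound, *qilT* is transcribed.
So QilT is produced and active.
Quinate is present, so PexG is active.
With repressor PexG bound, *torM* is not transcribed.
So TorM is not produced.
Required activator TorM is absent, so *ulmC* is not transcribed.
So UlmC is not produced.
ppGpp is present, so KepE is inactive.
Required activator MibM is absent, so *dovX* is not transcribed.

OFF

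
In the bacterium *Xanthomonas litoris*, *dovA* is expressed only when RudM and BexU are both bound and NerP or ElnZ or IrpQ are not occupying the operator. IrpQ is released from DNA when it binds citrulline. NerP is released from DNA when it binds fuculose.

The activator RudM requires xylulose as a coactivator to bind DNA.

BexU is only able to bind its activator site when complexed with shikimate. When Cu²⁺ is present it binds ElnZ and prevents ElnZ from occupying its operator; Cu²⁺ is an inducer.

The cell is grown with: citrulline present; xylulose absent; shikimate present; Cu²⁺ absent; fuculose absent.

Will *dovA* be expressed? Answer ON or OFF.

Fuculose is absent, so NerP is active.
Xylulose is absent, so RudM is inactive.
Shikimate is present, so BexU is active.
Cu²⁺ is absent, so ElnZ is active.
Citrulline is present, so IrpQ is inactive.
With repressor NerP bound, *dovA* is not transcribed.

OFF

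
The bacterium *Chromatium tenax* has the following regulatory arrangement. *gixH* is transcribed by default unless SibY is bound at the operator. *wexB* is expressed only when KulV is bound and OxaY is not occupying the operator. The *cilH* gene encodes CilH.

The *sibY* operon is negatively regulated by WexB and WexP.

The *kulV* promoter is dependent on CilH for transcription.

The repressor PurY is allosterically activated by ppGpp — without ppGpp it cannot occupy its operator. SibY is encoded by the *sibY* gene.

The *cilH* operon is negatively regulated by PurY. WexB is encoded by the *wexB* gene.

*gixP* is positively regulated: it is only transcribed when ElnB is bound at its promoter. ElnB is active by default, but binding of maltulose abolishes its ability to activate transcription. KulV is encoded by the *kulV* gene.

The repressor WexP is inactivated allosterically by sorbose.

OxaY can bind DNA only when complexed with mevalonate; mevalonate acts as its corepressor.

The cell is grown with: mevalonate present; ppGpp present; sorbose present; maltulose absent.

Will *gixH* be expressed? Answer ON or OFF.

OFF

ppGpp is present, so PurY is active.
With repressor PurY bound, *cilH* is not transcribed.
So CilH is not produced.
Required activator CilH is absent, so *kulV* is not transcribed.
So KulV is not produced.
Mevalonate is present, so OxaY is active.
With repressor OxaY bound, *wexB* is not transcribed.
So WexB is not produced.
Sorbose is present, so WexP is inactive.
With no repressor bound, *sibY* is transcribed.
So SibY is produced and active.
With repressor SibY bound, *gixH* is not transcribed.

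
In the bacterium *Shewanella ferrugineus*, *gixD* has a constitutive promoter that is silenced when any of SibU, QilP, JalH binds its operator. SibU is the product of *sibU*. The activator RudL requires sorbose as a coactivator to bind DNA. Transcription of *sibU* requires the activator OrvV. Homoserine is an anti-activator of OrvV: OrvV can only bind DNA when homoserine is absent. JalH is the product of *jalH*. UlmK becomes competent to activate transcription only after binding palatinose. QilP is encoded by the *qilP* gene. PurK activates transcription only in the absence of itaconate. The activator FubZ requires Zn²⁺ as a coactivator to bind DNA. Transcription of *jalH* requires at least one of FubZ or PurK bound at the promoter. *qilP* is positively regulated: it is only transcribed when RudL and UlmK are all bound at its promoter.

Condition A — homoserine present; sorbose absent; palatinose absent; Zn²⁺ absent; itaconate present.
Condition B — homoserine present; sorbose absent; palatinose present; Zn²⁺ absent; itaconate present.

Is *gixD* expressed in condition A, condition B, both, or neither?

both

Condition A:
Homoserine is present, so OrvV is inactive.
Required activator OrvV is absent, so *sibU* is not transcribed.
So SibU is not produced.
Sorbose is absent, so RudL is inactive.
Palatinose is absent, so UlmK is inactive.
Required activator RudL is absent, so *qilP* is not transcribed.
So QilP is not produced.
Zn²⁺ is absent, so FubZ is inactive.
Itaconate is present, so PurK is inactive.
No activator is available at the *jalH* promoter, so *jalH* is not transcribed.
So JalH is not produced.
With no repressor bound, *gixD* is transcribed.
→ *gixD* is ON in A.
Condition B:
Homoserine is present, so OrvV is inactive.
Required activator OrvV is absent, so *sibU* is not transcribed.
So SibU is not produced.
Sorbose is absent, so RudL is inactive.
Palatinose is present, so UlmK is active.
Required activator RudL is absent, so *qilP* is not transcribed.
So QilP is not produced.
Zn²⁺ is absent, so FubZ is inactive.
Itaconate is present, so PurK is inactive.
No activator is available at the *jalH* promoter, so *jalH* is not transcribed.
So JalH is not produced.
With no repressor bound, *gixD* is transcribed.
→ *gixD* is ON in B.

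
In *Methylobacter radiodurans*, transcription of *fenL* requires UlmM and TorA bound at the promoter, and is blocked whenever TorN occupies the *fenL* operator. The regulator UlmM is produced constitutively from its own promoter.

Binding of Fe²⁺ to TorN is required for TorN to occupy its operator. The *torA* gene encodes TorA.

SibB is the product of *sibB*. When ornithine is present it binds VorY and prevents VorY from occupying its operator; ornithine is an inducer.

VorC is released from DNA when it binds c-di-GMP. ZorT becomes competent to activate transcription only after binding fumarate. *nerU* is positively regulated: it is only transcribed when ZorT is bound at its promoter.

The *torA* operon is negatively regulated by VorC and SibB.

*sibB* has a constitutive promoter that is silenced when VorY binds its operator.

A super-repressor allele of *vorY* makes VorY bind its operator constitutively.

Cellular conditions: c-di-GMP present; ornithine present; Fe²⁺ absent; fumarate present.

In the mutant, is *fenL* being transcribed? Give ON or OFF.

UlmM is produced constitutively and is active.
Fe²⁺ is absent, so TorN is inactive.
c-di-GMP is present, so VorC is inactive.
VorY is constitutively active in this strain.
With repressor VorY bound, *sibB* is not transcribed.
So SibB is not produced.
With no repressor bound, *torA* is transcribed.
So TorA is produced and active.
No repressor is bound and UlmM and TorA are active, so *fenL* is transcribed.

ON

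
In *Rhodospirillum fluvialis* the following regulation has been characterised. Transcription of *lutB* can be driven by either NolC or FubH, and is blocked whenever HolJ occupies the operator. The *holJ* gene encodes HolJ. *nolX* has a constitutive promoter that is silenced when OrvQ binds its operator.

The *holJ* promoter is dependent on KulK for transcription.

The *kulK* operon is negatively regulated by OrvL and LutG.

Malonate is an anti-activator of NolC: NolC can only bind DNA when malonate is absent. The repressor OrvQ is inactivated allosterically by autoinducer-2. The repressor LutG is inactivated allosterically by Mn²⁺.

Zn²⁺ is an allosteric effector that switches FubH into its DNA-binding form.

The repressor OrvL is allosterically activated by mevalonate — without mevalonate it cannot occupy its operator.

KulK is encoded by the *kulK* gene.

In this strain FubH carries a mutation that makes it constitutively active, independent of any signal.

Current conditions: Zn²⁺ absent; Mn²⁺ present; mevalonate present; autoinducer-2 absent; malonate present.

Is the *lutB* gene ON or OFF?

Malonate is present, so NolC is inactive.
FubH is constitutively active in this strain.
Mevalonate is present, so OrvL is active.
Mn²⁺ is present, so LutG is inactive.
With repressor OrvL bound, *kulK* is not transcribed.
So KulK is not produced.
Required activator KulK is absent, so *holJ* is not transcribed.
So HolJ is not produced.
Activator FubH is present, so *lutB* is transcribed.

ON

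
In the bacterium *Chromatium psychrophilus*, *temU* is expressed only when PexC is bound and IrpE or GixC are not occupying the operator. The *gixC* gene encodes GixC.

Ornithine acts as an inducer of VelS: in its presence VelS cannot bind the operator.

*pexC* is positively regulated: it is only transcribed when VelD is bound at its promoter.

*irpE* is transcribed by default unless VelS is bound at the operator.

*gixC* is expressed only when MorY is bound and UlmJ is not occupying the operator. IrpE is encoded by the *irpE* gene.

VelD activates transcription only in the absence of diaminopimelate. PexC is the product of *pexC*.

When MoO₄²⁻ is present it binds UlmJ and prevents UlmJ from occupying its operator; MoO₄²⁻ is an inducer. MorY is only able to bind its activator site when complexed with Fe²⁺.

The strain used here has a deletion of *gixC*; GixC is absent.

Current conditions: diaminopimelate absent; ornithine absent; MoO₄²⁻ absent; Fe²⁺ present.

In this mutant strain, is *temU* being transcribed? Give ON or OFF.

ON

Ornithine is absent, so VelS is active.
With repressor VelS bound, *irpE* is not transcribed.
So IrpE is not produced.
GixC is non-functional in this strain, so it has no effect.
Diaminopimelate is absent, so VelD is active.
No repressor is bound and VelD is active, so *pexC* is transcribed.
So PexC is produced and active.
No repressor is bound and PexC is active, so *temU* is transcribed.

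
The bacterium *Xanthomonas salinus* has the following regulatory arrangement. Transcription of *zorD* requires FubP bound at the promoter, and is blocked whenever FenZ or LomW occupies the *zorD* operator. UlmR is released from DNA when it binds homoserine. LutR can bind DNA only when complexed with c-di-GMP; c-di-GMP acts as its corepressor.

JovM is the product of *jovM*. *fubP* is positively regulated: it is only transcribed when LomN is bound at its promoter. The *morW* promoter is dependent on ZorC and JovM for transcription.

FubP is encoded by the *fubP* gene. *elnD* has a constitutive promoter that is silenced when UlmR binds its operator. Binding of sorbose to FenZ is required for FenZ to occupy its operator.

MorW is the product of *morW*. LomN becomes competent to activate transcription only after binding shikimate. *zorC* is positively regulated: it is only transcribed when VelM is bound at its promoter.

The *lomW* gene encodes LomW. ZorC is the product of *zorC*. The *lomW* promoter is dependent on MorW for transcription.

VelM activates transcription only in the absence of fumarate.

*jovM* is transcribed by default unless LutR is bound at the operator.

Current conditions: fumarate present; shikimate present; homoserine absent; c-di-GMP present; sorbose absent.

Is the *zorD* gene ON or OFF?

ON

Sorbose is absent, so FenZ is inactive.
Shikimate is present, so LomN is active.
No repressor is bound and LomN is active, so *fubP* is transcribed.
So FubP is produced and active.
Fumarate is present, so VelM is inactive.
Required activator VelM is absent, so *zorC* is not transcribed.
So ZorC is not produced.
c-di-GMP is present, so LutR is active.
With repressor LutR bound, *jovM* is not transcribed.
So JovM is not produced.
Required activator ZorC is absent, so *morW* is not transcribed.
So MorW is not produced.
Required activator MorW is absent, so *lomW* is not transcribed.
So LomW is not produced.
No repressor is bound and FubP is active, so *zorD* is transcribed.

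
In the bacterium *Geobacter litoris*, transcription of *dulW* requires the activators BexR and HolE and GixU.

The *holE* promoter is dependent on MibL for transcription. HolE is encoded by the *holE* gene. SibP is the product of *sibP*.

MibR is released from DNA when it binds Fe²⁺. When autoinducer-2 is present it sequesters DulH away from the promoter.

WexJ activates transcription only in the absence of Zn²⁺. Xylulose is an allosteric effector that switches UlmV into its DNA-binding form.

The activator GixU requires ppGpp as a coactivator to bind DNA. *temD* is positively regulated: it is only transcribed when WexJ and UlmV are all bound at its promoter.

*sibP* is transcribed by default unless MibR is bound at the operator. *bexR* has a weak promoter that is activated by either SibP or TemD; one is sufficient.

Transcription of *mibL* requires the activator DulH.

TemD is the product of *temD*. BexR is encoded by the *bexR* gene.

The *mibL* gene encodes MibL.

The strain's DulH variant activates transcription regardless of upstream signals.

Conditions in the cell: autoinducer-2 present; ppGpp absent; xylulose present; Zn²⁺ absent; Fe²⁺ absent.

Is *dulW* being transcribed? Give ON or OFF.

Fe²⁺ is absent, so MibR is active.
With repressor MibR bound, *sibP* is not transcribed.
So SibP is not produced.
Zn²⁺ is absent, so WexJ is active.
Xylulose is present, so UlmV is active.
No repressor is bound and WexJ and UlmV are active, so *temD* is transcribed.
So TemD is produced and active.
Activator TemD is present, so *bexR* is transcribed.
So BexR is produced and active.
DulH is constitutively active in this strain.
No repressor is bound and DulH is active, so *mibL* is transcribed.
So MibL is produced and active.
No repressor is bound and MibL is active, so *holE* is transcribed.
So HolE is produced and active.
ppGpp is absent, so GixU is inactive.
Required activator GixU is absent, so *dulW* is not transcribed.

OFF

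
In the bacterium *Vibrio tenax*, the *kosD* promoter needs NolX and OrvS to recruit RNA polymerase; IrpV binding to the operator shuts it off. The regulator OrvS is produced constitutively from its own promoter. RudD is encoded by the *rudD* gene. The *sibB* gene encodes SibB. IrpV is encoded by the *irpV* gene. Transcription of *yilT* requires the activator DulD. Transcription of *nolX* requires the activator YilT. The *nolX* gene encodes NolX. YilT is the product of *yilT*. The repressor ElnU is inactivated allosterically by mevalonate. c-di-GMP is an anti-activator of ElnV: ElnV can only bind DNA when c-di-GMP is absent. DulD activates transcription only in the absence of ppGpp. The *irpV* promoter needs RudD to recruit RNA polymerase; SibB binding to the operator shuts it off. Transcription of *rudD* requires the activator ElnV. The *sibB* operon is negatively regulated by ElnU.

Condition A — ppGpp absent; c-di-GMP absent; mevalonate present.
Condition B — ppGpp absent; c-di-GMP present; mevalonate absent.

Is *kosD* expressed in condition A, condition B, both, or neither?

Condition A:
ppGpp is absent, so DulD is active.
No repressor is bound and DulD is active, so *yilT* is transcribed.
So YilT is produced and active.
No repressor is bound and YilT is active, so *nolX* is transcribed.
So NolX is produced and active.
c-di-GMP is absent, so ElnV is active.
No repressor is bound and ElnV is active, so *rudD* is transcribed.
So RudD is produced and active.
Mevalonate is present, so ElnU is inactive.
With no repressor bound, *sibB* is transcribed.
So SibB is produced and active.
With repressor SibB bound, *irpV* is not transcribed.
So IrpV is not produced.
OrvS is produced constitutively and is active.
No repressor is bound and NolX and OrvS are active, so *kosD* is transcribed.
→ *kosD* is ON in A.
Condition B:
ppGpp is absent, so DulD is active.
No repressor is bound and DulD is active, so *yilT* is transcribed.
So YilT is produced and active.
No repressor is bound and YilT is active, so *nolX* is transcribed.
So NolX is produced and active.
c-di-GMP is present, so ElnV is inactive.
Required activator ElnV is absent, so *rudD* is not transcribed.
So RudD is not produced.
Mevalonate is absent, so ElnU is active.
With repressor ElnU bound, *sibB* is not transcribed.
So SibB is not produced.
Required activator RudD is absent, so *irpV* is not transcribed.
So IrpV is not produced.
OrvS is produced constitutively and is active.
No repressor is bound and NolX and OrvS are active, so *kosD* is transcribed.
→ *kosD* is ON in B.

both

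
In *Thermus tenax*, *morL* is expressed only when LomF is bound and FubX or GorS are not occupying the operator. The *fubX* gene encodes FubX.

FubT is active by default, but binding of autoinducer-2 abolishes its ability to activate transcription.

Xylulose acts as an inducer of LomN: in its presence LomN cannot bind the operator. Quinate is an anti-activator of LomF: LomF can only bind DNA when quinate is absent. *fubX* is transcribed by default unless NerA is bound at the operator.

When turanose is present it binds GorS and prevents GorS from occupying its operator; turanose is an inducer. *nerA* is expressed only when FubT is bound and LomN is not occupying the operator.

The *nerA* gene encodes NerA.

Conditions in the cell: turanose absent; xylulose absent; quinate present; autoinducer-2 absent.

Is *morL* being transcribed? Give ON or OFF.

Autoinducer-2 is absent, so FubT is active.
Xylulose is absent, so LomN is active.
With repressor LomN bound, *nerA* is not transcribed.
So NerA is not produced.
With no repressor bound, *fubX* is transcribed.
So FubX is produced and active.
Turanose is absent, so GorS is active.
Quinate is present, so LomF is inactive.
With repressor FubX bound, *morL* is not transcribed.

OFF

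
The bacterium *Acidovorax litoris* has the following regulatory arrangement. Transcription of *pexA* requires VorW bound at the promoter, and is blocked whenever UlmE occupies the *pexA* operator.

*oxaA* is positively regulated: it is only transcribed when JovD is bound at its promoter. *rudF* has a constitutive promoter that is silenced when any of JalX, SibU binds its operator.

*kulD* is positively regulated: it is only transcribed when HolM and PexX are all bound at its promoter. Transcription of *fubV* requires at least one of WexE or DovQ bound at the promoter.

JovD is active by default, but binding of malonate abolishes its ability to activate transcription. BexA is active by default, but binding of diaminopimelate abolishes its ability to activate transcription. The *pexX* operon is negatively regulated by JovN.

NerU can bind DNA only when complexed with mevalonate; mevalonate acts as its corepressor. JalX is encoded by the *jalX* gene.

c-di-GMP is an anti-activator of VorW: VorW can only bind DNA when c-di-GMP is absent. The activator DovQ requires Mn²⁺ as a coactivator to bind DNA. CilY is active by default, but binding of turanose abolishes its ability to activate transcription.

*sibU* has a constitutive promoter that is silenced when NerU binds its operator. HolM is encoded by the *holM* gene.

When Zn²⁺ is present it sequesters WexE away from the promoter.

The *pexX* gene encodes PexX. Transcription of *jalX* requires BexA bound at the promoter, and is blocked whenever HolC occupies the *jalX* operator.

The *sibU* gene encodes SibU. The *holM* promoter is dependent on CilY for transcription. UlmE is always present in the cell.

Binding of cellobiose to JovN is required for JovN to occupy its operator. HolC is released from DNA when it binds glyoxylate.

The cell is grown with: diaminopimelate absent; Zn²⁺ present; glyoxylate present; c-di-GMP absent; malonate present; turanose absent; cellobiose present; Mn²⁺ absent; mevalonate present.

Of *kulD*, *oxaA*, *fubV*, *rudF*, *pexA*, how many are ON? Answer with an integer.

Turanose is absent, so CilY is active.
No repressor is bound and CilY is active, so *holM* is transcribed.
So HolM is produced and active.
Cellobiose is present, so JovN is active.
With repressor JovN bound, *pexX* is not transcribed.
So PexX is not produced.
Required activator PexX is absent, so *kulD* is not transcribed.
→ *kulD* is OFF.
Malonate is present, so JovD is inactive.
Required activator JovD is absent, so *oxaA* is not transcribed.
→ *oxaA* is OFF.
Zn²⁺ is present, so WexE is inactive.
Mn²⁺ is absent, so DovQ is inactive.
No activator is available at the *fubV* promoter, so *fubV* is not transcribed.
→ *fubV* is OFF.
Diaminopimelate is absent, so BexA is active.
Glyoxylate is present, so HolC is inactive.
No repressor is bound and BexA is active, so *jalX* is transcribed.
So JalX is produced and active.
Mevalonate is present, so NerU is active.
With repressor NerU bound, *sibU* is not transcribed.
So SibU is not produced.
With repressor JalX bound, *rudF* is not transcribed.
→ *rudF* is OFF.
UlmE is produced constitutively and is active.
c-di-GMP is absent, so VorW is active.
With repressor UlmE bound, *pexA* is not transcribed.
→ *pexA* is OFF.
0 of the 5 genes are transcribed.

0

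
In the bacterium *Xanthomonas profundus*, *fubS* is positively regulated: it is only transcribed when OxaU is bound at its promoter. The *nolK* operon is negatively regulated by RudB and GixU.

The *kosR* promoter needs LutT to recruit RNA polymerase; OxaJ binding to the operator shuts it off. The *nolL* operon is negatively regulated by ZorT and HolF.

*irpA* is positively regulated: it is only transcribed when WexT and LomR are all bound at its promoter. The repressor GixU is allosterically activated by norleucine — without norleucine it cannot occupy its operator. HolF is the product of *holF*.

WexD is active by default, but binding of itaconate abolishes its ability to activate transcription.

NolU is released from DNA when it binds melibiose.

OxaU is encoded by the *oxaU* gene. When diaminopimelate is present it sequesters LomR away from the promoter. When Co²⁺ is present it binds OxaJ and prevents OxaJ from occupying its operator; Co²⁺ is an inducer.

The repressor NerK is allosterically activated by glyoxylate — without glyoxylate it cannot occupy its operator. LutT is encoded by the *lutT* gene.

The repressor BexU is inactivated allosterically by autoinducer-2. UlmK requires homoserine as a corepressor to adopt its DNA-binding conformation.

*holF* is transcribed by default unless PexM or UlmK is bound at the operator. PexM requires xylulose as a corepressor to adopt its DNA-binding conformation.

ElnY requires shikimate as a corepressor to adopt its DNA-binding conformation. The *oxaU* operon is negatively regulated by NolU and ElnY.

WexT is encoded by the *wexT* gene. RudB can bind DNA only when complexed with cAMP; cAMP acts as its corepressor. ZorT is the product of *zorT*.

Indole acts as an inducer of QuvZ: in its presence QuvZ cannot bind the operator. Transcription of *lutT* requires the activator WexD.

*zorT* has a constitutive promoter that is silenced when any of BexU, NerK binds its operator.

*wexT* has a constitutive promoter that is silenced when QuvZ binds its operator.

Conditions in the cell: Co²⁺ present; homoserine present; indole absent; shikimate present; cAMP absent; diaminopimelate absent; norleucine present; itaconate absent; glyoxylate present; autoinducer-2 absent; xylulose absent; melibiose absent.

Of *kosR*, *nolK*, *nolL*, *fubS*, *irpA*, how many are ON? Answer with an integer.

Itaconate is absent, so WexD is active.
No repressor is bound and WexD is active, so *lutT* is transcribed.
So LutT is produced and active.
Co²⁺ is present, so OxaJ is inactive.
No repressor is bound and LutT is active, so *kosR* is transcribed.
→ *kosR* is ON.
cAMP is absent, so RudB is inactive.
Norleucine is present, so GixU is active.
With repressor GixU bound, *nolK* is not transcribed.
→ *nolK* is OFF.
Autoinducer-2 is absent, so BexU is active.
Glyoxylate is present, so NerK is active.
With repressor BexU bound, *zorT* is not transcribed.
So ZorT is not produced.
Xylulose is absent, so PexM is inactive.
Homoserine is present, so UlmK is active.
With repressor UlmK bound, *holF* is not transcribed.
So HolF is not produced.
With no repressor bound, *nolL* is transcribed.
→ *nolL* is ON.
Melibiose is absent, so NolU is active.
Shikimate is present, so ElnY is active.
With repressor NolU bound, *oxaU* is not transcribed.
So OxaU is not produced.
Required activator OxaU is absent, so *fubS* is not transcribed.
→ *fubS* is OFF.
Indole is absent, so QuvZ is active.
With repressor QuvZ bound, *wexT* is not transcribed.
So WexT is not produced.
Diaminopimelate is absent, so LomR is active.
Required activator WexT is absent, so *irpA* is not transcribed.
→ *irpA* is OFF.
2 of the 5 genes are transcribed.

2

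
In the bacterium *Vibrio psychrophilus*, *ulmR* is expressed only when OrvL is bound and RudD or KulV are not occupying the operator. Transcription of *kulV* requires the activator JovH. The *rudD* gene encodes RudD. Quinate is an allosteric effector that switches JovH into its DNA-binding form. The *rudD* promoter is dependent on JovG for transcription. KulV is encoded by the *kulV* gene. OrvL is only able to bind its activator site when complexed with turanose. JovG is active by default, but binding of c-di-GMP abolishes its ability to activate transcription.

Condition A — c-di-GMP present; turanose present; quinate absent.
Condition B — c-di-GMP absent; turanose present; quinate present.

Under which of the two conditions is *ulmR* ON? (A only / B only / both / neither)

Condition A:
c-di-GMP is present, so JovG is inactive.
Required activator JovG is absent, so *rudD* is not transcribed.
So RudD is not produced.
Turanose is present, so OrvL is active.
Quinate is absent, so JovH is inactive.
Required activator JovH is absent, so *kulV* is not transcribed.
So KulV is not produced.
No repressor is bound and OrvL is active, so *ulmR* is transcribed.
→ *ulmR* is ON in A.
Condition B:
c-di-GMP is absent, so JovG is active.
No repressor is bound and JovG is active, so *rudD* is transcribed.
So RudD is produced and active.
Turanose is present, so OrvL is active.
Quinate is present, so JovH is active.
No repressor is bound and JovH is active, so *kulV* is transcribed.
So KulV is produced and active.
With repressor RudD bound, *ulmR* is not transcribed.
→ *ulmR* is OFF in B.

A only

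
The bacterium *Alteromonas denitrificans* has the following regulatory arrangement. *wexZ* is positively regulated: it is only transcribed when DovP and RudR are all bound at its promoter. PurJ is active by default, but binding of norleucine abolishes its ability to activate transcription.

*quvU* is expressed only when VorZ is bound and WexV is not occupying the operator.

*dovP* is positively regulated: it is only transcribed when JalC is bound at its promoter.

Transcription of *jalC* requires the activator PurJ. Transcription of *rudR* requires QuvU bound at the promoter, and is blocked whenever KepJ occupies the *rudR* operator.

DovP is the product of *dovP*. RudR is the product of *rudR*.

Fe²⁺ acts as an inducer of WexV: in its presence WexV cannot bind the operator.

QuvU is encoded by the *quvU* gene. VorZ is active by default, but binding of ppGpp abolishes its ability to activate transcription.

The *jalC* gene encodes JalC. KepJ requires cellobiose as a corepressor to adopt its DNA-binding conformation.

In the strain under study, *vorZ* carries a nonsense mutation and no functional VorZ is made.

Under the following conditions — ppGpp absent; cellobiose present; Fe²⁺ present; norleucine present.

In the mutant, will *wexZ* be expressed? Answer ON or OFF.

OFF

Norleucine is present, so PurJ is inactive.
Required activator PurJ is absent, so *jalC* is not transcribed.
So JalC is not produced.
Required activator JalC is absent, so *dovP* is not transcribed.
So DovP is not produced.
Fe²⁺ is present, so WexV is inactive.
VorZ is non-functional in this strain, so it has no effect.
Required activator VorZ is absent, so *quvU* is not transcribed.
So QuvU is not produced.
Cellobiose is present, so KepJ is active.
With repressor KepJ bound, *rudR* is not transcribed.
So RudR is not produced.
Required activator DovP is absent, so *wexZ* is not transcribed.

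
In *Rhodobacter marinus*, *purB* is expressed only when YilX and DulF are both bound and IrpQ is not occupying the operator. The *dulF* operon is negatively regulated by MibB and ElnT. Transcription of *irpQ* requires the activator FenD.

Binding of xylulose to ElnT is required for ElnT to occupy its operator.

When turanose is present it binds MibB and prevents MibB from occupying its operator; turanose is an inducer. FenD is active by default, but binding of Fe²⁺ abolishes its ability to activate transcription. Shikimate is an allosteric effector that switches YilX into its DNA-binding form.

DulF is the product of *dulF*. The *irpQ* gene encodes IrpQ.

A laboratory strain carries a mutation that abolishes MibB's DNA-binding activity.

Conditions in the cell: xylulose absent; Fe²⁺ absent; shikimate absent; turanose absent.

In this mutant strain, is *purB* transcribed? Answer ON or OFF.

Fe²⁺ is absent, so FenD is active.
No repressor is bound and FenD is active, so *irpQ* is transcribed.
So IrpQ is produced and active.
Shikimate is absent, so YilX is inactive.
MibB is non-functional in this strain, so it has no effect.
Xylulose is absent, so ElnT is inactive.
With no repressor bound, *dulF* is transcribed.
So DulF is produced and active.
With repressor IrpQ bound, *purB* is not transcribed.

OFF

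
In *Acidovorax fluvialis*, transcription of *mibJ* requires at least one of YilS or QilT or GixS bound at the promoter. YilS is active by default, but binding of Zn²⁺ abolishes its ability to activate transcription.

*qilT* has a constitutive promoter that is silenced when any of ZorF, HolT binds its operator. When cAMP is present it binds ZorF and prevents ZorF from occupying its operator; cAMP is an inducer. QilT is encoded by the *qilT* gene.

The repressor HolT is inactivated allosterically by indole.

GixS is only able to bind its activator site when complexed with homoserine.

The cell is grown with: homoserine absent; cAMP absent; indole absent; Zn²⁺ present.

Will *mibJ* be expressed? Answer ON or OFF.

Zn²⁺ is present, so YilS is inactive.
cAMP is absent, so ZorF is active.
Indole is absent, so HolT is active.
With repressor ZorF bound, *qilT* is not transcribed.
So QilT is not produced.
Homoserine is absent, so GixS is inactive.
No activator is available at the *mibJ* promoter, so *mibJ* is not transcribed.

OFF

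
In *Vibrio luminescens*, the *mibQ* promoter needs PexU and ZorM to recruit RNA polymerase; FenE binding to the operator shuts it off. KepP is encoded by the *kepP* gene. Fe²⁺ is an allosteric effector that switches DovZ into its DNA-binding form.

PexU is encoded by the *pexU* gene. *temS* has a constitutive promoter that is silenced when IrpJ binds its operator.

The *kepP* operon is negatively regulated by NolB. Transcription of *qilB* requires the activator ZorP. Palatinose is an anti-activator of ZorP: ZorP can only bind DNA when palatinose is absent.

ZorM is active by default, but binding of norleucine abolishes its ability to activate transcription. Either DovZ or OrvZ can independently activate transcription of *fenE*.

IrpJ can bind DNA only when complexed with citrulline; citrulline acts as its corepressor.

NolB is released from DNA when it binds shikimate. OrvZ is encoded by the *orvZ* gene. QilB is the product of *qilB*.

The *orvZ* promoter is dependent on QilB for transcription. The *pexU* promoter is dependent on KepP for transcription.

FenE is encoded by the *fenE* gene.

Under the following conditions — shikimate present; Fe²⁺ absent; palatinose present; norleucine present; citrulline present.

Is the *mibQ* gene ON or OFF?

Shikimate is present, so NolB is inactive.
With no repressor bound, *kepP* is transcribed.
So KepP is produced and active.
No repressor is bound and KepP is active, so *pexU* is transcribed.
So PexU is produced and active.
Norleucine is present, so ZorM is inactive.
Fe²⁺ is absent, so DovZ is inactive.
Palatinose is present, so ZorP is inactive.
Required activator ZorP is absent, so *qilB* is not transcribed.
So QilB is not produced.
Required activator QilB is absent, so *orvZ* is not transcribed.
So OrvZ is not produced.
No activator is available at the *fenE* promoter, so *fenE* is not transcribed.
So FenE is not produced.
Required activator ZorM is absent, so *mibQ* is not transcribed.

OFF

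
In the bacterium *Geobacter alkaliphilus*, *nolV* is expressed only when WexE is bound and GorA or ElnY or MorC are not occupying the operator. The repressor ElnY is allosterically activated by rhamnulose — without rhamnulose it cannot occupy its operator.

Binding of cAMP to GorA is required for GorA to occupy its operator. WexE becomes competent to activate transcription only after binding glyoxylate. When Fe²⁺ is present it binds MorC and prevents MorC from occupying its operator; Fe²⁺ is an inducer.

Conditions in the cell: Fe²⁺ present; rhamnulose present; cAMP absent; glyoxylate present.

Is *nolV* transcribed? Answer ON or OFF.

cAMP is absent, so GorA is inactive.
Glyoxylate is present, so WexE is active.
Rhamnulose is present, so ElnY is active.
Fe²⁺ is present, so MorC is inactive.
With repressor ElnY bound, *nolV* is not transcribed.

OFF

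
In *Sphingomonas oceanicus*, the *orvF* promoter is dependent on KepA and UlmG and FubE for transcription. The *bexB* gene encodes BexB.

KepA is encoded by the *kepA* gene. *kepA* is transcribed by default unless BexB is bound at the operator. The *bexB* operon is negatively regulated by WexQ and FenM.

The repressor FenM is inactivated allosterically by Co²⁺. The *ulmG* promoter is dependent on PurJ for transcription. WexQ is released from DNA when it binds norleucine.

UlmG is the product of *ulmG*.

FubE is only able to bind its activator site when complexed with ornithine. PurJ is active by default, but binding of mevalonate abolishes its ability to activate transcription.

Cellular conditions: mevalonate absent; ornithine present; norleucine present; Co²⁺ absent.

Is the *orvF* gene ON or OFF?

Norleucine is present, so WexQ is inactive.
Co²⁺ is absent, so FenM is active.
With repressor FenM bound, *bexB* is not transcribed.
So BexB is not produced.
With no repressor bound, *kepA* is transcribed.
So KepA is produced and active.
Mevalonate is absent, so PurJ is active.
No repressor is bound and PurJ is active, so *ulmG* is transcribed.
So UlmG is produced and active.
Ornithine is present, so FubE is active.
No repressor is bound and KepA and UlmG and FubE are active, so *orvF* is transcribed.

ON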